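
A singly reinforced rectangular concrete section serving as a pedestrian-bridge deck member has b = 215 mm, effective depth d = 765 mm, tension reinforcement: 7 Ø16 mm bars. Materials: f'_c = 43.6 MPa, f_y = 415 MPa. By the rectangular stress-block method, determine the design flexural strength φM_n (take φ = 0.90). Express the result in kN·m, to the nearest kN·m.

φM_n ≈ 383 kN·m

A_s = 7 × 201 = 1407 mm².
T = A_s f_y = 1407 × 415 = 583905 N = 583.905 kN.
From C = T: a = T/(0.85 f'_c b) = 583905/(0.85 × 43.6 × 215) = 73.28 mm.
M_n = T(d − a/2) = 583.905 kN × (765 − 36.64) mm = 425.29 kN·m.
φM_n = 0.90 × 425.29 = 382.76 kN·m.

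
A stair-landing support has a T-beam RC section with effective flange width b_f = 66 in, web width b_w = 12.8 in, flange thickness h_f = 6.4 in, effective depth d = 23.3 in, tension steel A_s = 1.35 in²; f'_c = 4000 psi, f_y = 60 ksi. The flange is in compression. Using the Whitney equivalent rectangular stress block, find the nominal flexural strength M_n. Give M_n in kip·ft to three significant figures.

M_n ≈ 156 kip·ft

Tension: T = A_s f_y = 1.35 × 60 = 81 kips.
Try a within the flange: a = T/(0.85 f'_c b_f) = 81/(0.85 × 4 × 66) = 0.361 in.
Since a = 0.361 ≤ h_f = 6.4 in, the stress block lies entirely in the flange; analyse as a rectangular beam of width b_f.
M_n = T(d − a/2) = 81 × (23.3 − 0.1805) = 1872.7 kip·in.
M_n = 1872.7/12 = 156.06 kip·ft.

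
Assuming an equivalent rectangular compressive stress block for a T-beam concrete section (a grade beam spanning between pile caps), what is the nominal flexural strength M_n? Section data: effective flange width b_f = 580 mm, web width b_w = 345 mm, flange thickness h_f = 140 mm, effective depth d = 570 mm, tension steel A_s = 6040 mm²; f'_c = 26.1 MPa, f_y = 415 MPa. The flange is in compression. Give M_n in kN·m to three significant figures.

M_n ≈ 1170 kN·m

Tension: T = A_s f_y = 6040 × 415 = 2506600 N.
Try a within the flange: a = T/(0.85 f'_c b_f) = 2506600/(0.85 × 26.1 × 580) = 194.80 mm.
a = 194.80 > h_f = 140 mm: the block extends into the web. Split into flange-overhang and web parts.
C_f = 0.85 f'_c (b_f − b_w) h_f = 0.85 × 26.1 × (580 − 345) × 140 = 729887 N.
Remaining web compression depth: a_w = (T − C_f)/(0.85 f'_c b_w) = (2506600 − 729887)/(0.85 × 26.1 × 345) = 232.13 mm.
M_n = C_f(d − h_f/2) + (T − C_f)(d − a_w/2) = 729887 × (570 − 70) + 1776713 × (570 − 116.065) = 364.94 + 806.51 = 1171.45 × 10⁶ N·mm.
M_n = 1171.45 kN·m.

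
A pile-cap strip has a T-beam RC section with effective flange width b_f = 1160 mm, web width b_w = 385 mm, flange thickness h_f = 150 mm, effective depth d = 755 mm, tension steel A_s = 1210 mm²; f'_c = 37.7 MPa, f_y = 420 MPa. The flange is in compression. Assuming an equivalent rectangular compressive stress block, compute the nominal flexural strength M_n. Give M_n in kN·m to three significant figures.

M_n ≈ 380 kN·m

Tension: T = A_s f_y = 1210 × 420 = 508200 N.
Try a within the flange: a = T/(0.85 f'_c b_f) = 508200/(0.85 × 37.7 × 1160) = 13.67 mm.
Since a = 13.67 ≤ h_f = 150 mm, the stress block lies entirely in the flange; analyse as a rectangular beam of width b_f.
M_n = T(d − a/2) = 508200 × (755 − 6.835) = 380.22 × 10⁶ N·mm.
M_n = 380.22 kN·m.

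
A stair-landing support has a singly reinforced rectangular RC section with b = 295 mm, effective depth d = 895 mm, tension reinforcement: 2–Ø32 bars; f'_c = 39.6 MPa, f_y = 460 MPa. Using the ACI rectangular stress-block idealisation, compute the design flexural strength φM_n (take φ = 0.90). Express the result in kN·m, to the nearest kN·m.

φM_n ≈ 571 kN·m

A_s = 2 × 804 = 1608 mm².
T = A_s f_y = 1608 × 460 = 739680 N = 739.68 kN.
From C = T: a = T/(0.85 f'_c b) = 739680/(0.85 × 39.6 × 295) = 74.49 mm.
M_n = T(d − a/2) = 739.68 kN × (895 − 37.245) mm = 634.46 kN·m.
φM_n = 0.90 × 634.46 = 571.01 kN·m.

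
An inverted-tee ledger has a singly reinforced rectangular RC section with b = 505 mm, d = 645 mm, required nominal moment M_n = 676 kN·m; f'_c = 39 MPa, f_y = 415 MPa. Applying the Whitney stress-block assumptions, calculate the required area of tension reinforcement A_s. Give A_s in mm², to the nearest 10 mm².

With M_n = 0.85 f'_c a b (d − a/2), solve the quadratic for a:
a = d − √(d² − 2M_n/(0.85 f'_c b)) = 645 − √(645² − 2 × 676×10⁶/(0.85 × 39 × 505)) = 65.98 mm.
A_s = 0.85 f'_c a b / f_y = 0.85 × 39 × 65.98 × 505 / 415 = 2661.6 mm².

A_s ≈ 2660 mm²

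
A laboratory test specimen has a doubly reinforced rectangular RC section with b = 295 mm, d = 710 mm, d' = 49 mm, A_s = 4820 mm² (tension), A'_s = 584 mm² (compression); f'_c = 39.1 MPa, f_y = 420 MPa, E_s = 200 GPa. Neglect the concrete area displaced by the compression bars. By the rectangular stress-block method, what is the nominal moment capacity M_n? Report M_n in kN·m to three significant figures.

Assume both tension and compression steel yield.
Net tension couple steel: A_s − A'_s = 4236 mm².
a = (A_s − A'_s) f_y / (0.85 f'_c b) = 1779120/(0.85 × 39.1 × 295) = 181.46 mm.
c = a/β₁ = 181.46/0.771 = 235.36 mm; ε'_s = 0.003(c − d')/c = 0.0024 ≥ f_y/E_s = 0.0021, so compression steel does yield.
M_n = (A_s − A'_s) f_y (d − a/2) + A'_s f_y (d − d') = [1779120 × (710 − 90.73) + 245280 × (710 − 49)] × 10⁻⁶ = 1101.76 + 162.13 = 1263.89 kN·m.

M_n ≈ 1260 kN·m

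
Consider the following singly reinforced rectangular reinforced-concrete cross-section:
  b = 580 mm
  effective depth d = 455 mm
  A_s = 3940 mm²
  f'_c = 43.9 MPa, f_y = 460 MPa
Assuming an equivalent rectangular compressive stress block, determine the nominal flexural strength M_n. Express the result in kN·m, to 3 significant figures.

M_n ≈ 749 kN·m

T = A_s f_y = 3940 × 460 = 1812400 N = 1812.4 kN.
From C = T: a = T/(0.85 f'_c b) = 1812400/(0.85 × 43.9 × 580) = 83.74 mm.
M_n = T(d − a/2) = 1812.4 kN × (455 − 41.87) mm = 748.76 kN·m.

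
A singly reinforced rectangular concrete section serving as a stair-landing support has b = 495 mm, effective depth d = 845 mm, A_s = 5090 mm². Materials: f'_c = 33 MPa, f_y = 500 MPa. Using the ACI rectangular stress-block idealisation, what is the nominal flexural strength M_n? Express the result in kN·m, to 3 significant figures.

M_n ≈ 1920 kN·m

T = A_s f_y = 5090 × 500 = 2545000 N = 2545 kN.
From C = T: a = T/(0.85 f'_c b) = 2545000/(0.85 × 33 × 495) = 183.29 mm.
M_n = T(d − a/2) = 2545 kN × (845 − 91.645) mm = 1917.29 kN·m.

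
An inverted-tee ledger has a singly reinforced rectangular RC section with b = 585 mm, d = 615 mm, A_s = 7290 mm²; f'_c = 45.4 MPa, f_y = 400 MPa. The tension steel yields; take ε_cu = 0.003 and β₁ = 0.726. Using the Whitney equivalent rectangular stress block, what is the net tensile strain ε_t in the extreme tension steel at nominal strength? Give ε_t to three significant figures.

ε_t ≈ 0.00737

a = A_s f_y/(0.85 f'_c b) = 129.17 mm.
β₁ = 0.726, so c = a/β₁ = 129.17/0.726 = 177.92 mm.
From the linear strain diagram with ε_cu = 0.003: ε_t = 0.003 (d − c)/c = 0.003 × (615 − 177.92)/177.92 = 0.00737.
Since ε_t ≥ 0.005, the section is tension-controlled.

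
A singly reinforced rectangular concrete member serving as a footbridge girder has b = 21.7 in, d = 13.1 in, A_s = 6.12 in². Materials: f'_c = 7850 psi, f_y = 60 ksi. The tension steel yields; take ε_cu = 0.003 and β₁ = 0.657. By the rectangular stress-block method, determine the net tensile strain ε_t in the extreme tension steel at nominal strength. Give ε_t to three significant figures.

a = A_s f_y/(0.85 f'_c b) = 2.536 in.
β₁ = 0.657, so c = a/β₁ = 2.536/0.657 = 3.860 in.
From the linear strain diagram with ε_cu = 0.003: ε_t = 0.003 (d − c)/c = 0.003 × (13.1 − 3.860)/3.860 = 0.00718.
Since ε_t ≥ 0.005, the section is tension-controlled.

ε_t ≈ 0.00718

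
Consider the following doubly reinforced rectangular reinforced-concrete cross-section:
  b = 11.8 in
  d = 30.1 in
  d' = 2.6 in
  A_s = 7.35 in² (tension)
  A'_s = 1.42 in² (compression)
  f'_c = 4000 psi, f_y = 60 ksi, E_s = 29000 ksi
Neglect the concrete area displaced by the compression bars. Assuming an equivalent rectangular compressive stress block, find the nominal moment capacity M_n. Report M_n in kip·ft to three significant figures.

M_n ≈ 956 kip·ft

Assume both steels yield.
a = (A_s − A'_s) f_y/(0.85 f'_c b) = (7.35 − 1.42) × 60/(0.85 × 4 × 11.8) = 8.868 in.
c = a/β₁ = 8.868/0.85 = 10.433 in; ε'_s = 0.003(c − d')/c = 0.0023 ≥ ε_y = 0.0021, so the compression steel yields.
M_n = (A_s − A'_s) f_y (d − a/2) + A'_s f_y (d − d') = 355.8 × (30.1 − 4.434) + 85.2 × (30.1 − 2.6) = 9132.0 + 2343.0 = 11475.0 kip·in = 11475.0/12 = 956.25 kip·ft.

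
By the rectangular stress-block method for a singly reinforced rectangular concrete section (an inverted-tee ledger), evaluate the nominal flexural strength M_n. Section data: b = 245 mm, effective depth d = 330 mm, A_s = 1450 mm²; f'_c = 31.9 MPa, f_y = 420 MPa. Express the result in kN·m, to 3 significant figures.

M_n ≈ 173 kN·m

T = A_s f_y = 1450 × 420 = 609000 N = 609 kN.
From C = T: a = T/(0.85 f'_c b) = 609000/(0.85 × 31.9 × 245) = 91.67 mm.
M_n = T(d − a/2) = 609 kN × (330 − 45.835) mm = 173.06 kN·m.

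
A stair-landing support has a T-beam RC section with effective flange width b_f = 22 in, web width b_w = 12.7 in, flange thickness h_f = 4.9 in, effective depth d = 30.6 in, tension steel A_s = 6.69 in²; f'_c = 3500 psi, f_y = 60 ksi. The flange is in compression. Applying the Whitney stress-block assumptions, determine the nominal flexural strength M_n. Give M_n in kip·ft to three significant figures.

M_n ≈ 918 kip·ft

Tension: T = A_s f_y = 6.69 × 60 = 401.4 kips.
Try a within the flange: a = T/(0.85 f'_c b_f) = 401.4/(0.85 × 3.5 × 22) = 6.133 in.
a = 6.133 > h_f = 4.9 in: the block extends into the web. Split into flange-overhang and web parts.
C_f = 0.85 f'_c (b_f − b_w) h_f = 0.85 × 3.5 × (22 − 12.7) × 4.9 = 135.6 kips.
Remaining web compression depth: a_w = (T − C_f)/(0.85 f'_c b_w) = (401.4 − 135.6)/(0.85 × 3.5 × 12.7) = 7.035 in.
M_n = C_f(d − h_f/2) + (T − C_f)(d − a_w/2) = 135.6 × (30.6 − 2.45) + 265.8 × (30.6 − 3.5175) = 3817.1 + 7198.5 = 11015.6 kip·in.
M_n = 11015.6/12 = 917.97 kip·ft.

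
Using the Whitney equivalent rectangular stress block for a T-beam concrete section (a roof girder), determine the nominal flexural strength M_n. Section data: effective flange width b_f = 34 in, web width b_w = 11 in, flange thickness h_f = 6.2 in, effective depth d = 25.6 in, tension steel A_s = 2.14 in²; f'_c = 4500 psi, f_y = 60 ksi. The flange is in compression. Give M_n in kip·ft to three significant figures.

M_n ≈ 269 kip·ft

Tension: T = A_s f_y = 2.14 × 60 = 128.4 kips.
Try a within the flange: a = T/(0.85 f'_c b_f) = 128.4/(0.85 × 4.5 × 34) = 0.987 in.
Since a = 0.987 ≤ h_f = 6.2 in, the stress block lies entirely in the flange; analyse as a rectangular beam of width b_f.
M_n = T(d − a/2) = 128.4 × (25.6 − 0.4935) = 3223.7 kip·in.
M_n = 3223.7/12 = 268.64 kip·ft.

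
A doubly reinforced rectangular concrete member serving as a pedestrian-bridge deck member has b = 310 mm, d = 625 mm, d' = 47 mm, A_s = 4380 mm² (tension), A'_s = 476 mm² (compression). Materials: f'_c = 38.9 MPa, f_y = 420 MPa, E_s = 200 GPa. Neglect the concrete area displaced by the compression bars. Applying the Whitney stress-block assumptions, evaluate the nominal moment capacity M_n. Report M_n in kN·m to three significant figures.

M_n ≈ 1010 kN·m

Assume both tension and compression steel yield.
Net tension couple steel: A_s − A'_s = 3904 mm².
a = (A_s − A'_s) f_y / (0.85 f'_c b) = 1639680/(0.85 × 38.9 × 310) = 159.97 mm.
c = a/β₁ = 159.97/0.772 = 207.22 mm; ε'_s = 0.003(c − d')/c = 0.0023 ≥ f_y/E_s = 0.0021, so compression steel does yield.
M_n = (A_s − A'_s) f_y (d − a/2) + A'_s f_y (d − d') = [1639680 × (625 − 79.985) + 199920 × (625 − 47)] × 10⁻⁶ = 893.65 + 115.55 = 1009.20 kN·m.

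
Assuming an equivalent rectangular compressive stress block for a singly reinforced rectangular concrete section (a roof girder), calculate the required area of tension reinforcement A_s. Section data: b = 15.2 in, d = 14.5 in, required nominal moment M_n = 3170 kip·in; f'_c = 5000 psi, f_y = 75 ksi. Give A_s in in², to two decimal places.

From M_n = 0.85 f'_c a b (d − a/2):
a = d − √(d² − 2M_n/(0.85 f'_c b)) = 14.5 − √(14.5² − 2 × 3170/(0.85 × 5 × 15.2)) = 3.912 in.
A_s = 0.85 f'_c a b / f_y = 0.85 × 5 × 3.912 × 15.2 / 75 = 3.370 in².

A_s ≈ 3.37 in²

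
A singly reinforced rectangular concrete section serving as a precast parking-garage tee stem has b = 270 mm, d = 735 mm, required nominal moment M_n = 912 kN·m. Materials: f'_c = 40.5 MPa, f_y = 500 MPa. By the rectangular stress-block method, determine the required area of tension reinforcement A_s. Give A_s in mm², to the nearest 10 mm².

A_s ≈ 2760 mm²

With M_n = 0.85 f'_c a b (d − a/2), solve the quadratic for a:
a = d − √(d² − 2M_n/(0.85 f'_c b)) = 735 − √(735² − 2 × 912×10⁶/(0.85 × 40.5 × 270)) = 148.50 mm.
A_s = 0.85 f'_c a b / f_y = 0.85 × 40.5 × 148.50 × 270 / 500 = 2760.5 mm².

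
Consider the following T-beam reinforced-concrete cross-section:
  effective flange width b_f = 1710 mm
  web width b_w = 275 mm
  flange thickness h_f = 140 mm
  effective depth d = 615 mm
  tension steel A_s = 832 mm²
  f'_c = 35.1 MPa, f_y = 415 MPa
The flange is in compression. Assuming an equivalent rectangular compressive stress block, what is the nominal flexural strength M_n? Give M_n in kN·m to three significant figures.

M_n ≈ 211 kN·m

Tension: T = A_s f_y = 832 × 415 = 345280 N.
Try a within the flange: a = T/(0.85 f'_c b_f) = 345280/(0.85 × 35.1 × 1710) = 6.77 mm.
Since a = 6.77 ≤ h_f = 140 mm, the stress block lies entirely in the flange; analyse as a rectangular beam of width b_f.
M_n = T(d − a/2) = 345280 × (615 − 3.385) = 211.18 × 10⁶ N·mm.
M_n = 211.18 kN·m.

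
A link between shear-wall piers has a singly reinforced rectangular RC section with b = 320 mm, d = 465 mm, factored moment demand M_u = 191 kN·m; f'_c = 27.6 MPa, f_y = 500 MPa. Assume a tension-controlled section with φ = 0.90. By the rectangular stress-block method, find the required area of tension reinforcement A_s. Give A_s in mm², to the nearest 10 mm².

A_s ≈ 980 mm²

M_n = M_u/φ = 191/0.90 = 212.222 kN·m.
With M_n = 0.85 f'_c a b (d − a/2), solve the quadratic for a:
a = d − √(d² − 2M_n/(0.85 f'_c b)) = 465 − √(465² − 2 × 212.222×10⁶/(0.85 × 27.6 × 320)) = 65.39 mm.
A_s = 0.85 f'_c a b / f_y = 0.85 × 27.6 × 65.39 × 320 / 500 = 981.8 mm².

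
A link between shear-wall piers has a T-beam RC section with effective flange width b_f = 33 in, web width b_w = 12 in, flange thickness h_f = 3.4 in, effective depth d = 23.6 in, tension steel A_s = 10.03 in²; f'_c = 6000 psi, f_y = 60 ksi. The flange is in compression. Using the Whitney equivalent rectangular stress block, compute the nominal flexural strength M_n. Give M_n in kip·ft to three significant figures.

M_n ≈ 1090 kip·ft

Tension: T = A_s f_y = 10.03 × 60 = 601.8 kips.
Try a within the flange: a = T/(0.85 f'_c b_f) = 601.8/(0.85 × 6 × 33) = 3.576 in.
a = 3.576 > h_f = 3.4 in: the block extends into the web. Split into flange-overhang and web parts.
C_f = 0.85 f'_c (b_f − b_w) h_f = 0.85 × 6 × (33 − 12) × 3.4 = 364.1 kips.
Remaining web compression depth: a_w = (T − C_f)/(0.85 f'_c b_w) = (601.8 − 364.1)/(0.85 × 6 × 12) = 3.884 in.
M_n = C_f(d − h_f/2) + (T − C_f)(d − a_w/2) = 364.1 × (23.6 − 1.7) + 237.7 × (23.6 − 1.942) = 7973.8 + 5148.1 = 13121.9 kip·in.
M_n = 13121.9/12 = 1093.49 kip·ft.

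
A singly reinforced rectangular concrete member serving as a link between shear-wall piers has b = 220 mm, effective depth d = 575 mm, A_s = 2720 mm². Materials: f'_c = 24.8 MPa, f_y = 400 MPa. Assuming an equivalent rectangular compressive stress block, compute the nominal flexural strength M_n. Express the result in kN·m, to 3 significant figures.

T = A_s f_y = 2720 × 400 = 1088000 N = 1088 kN.
From C = T: a = T/(0.85 f'_c b) = 1088000/(0.85 × 24.8 × 220) = 234.60 mm.
M_n = T(d − a/2) = 1088 kN × (575 − 117.3) mm = 497.98 kN·m.

M_n ≈ 498 kN·m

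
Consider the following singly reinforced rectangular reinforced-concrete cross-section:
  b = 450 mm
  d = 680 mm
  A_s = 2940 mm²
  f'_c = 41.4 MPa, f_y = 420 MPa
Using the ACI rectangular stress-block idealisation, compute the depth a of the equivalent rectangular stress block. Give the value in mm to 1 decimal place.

a ≈ 78.0 mm

T = A_s f_y = 2940 × 420 = 1234800 N = 1234.8 kN.
Setting C = 0.85 f'_c a b equal to T: a = 1234800/(0.85 × 41.4 × 450) = 78.0 mm.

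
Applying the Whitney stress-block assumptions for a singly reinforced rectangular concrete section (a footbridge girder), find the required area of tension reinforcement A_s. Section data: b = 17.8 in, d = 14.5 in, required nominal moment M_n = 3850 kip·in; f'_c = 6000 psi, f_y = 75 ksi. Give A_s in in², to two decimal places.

From M_n = 0.85 f'_c a b (d − a/2):
a = d − √(d² − 2M_n/(0.85 f'_c b)) = 14.5 − √(14.5² − 2 × 3850/(0.85 × 6 × 17.8)) = 3.300 in.
A_s = 0.85 f'_c a b / f_y = 0.85 × 6 × 3.300 × 17.8 / 75 = 3.994 in².

A_s ≈ 3.99 in²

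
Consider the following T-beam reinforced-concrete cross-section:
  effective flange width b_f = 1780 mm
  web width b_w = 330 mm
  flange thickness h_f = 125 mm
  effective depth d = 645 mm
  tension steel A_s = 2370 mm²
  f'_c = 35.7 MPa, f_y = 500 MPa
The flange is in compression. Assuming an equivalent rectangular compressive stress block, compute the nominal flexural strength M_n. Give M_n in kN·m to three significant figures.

Tension: T = A_s f_y = 2370 × 500 = 1185000 N.
Try a within the flange: a = T/(0.85 f'_c b_f) = 1185000/(0.85 × 35.7 × 1780) = 21.94 mm.
Since a = 21.94 ≤ h_f = 125 mm, the stress block lies entirely in the flange; analyse as a rectangular beam of width b_f.
M_n = T(d − a/2) = 1185000 × (645 − 10.97) = 751.33 × 10⁶ N·mm.
M_n = 751.33 kN·m.

M_n ≈ 751 kN·m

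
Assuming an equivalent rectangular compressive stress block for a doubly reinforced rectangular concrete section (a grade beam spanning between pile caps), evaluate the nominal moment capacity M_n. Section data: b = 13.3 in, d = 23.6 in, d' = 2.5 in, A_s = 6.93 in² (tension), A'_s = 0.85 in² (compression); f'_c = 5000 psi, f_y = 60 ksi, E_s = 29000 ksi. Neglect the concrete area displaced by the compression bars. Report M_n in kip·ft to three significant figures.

Assume both steels yield.
a = (A_s − A'_s) f_y/(0.85 f'_c b) = (6.93 − 0.85) × 60/(0.85 × 5 × 13.3) = 6.454 in.
c = a/β₁ = 6.454/0.8 = 8.068 in; ε'_s = 0.003(c − d')/c = 0.0021 ≥ ε_y = 0.0021, so the compression steel yields.
M_n = (A_s − A'_s) f_y (d − a/2) + A'_s f_y (d − d') = 364.8 × (23.6 − 3.227) + 51 × (23.6 − 2.5) = 7432.1 + 1076.1 = 8508.2 kip·in = 8508.2/12 = 709.02 kip·ft.

M_n ≈ 709 kip·ft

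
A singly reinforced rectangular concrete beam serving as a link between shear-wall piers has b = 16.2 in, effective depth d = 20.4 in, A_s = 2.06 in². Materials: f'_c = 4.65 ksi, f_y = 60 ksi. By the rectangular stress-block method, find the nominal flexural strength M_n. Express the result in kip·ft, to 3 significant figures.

T = A_s f_y = 2.06 × 60 = 123.6 kips.
a = T/(0.85 f'_c b) = 123.6/(0.85 × 4.65 × 16.2) = 1.930 in.
M_n = T(d − a/2) = 123.6 × (20.4 − 0.965) = 2402.2 kip·in = 2402.2/12 = 200.18 kip·ft.

M_n ≈ 200 kip·ft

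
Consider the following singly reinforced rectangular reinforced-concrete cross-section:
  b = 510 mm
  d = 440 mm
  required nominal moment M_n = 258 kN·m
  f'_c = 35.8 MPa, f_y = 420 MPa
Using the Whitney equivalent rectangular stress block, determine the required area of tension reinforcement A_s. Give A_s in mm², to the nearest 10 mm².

With M_n = 0.85 f'_c a b (d − a/2), solve the quadratic for a:
a = d − √(d² − 2M_n/(0.85 f'_c b)) = 440 − √(440² − 2 × 258×10⁶/(0.85 × 35.8 × 510)) = 39.56 mm.
A_s = 0.85 f'_c a b / f_y = 0.85 × 35.8 × 39.56 × 510 / 420 = 1461.8 mm².

A_s ≈ 1460 mm²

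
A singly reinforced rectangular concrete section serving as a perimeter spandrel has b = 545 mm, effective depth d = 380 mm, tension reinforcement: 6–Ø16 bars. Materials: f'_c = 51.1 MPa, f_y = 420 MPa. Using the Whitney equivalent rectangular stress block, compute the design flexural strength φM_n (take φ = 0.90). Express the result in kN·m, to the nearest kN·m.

φM_n ≈ 168 kN·m

A_s = 6 × 201 = 1206 mm².
T = A_s f_y = 1206 × 420 = 506520 N = 506.52 kN.
From C = T: a = T/(0.85 f'_c b) = 506520/(0.85 × 51.1 × 545) = 21.40 mm.
M_n = T(d − a/2) = 506.52 kN × (380 − 10.7) mm = 187.06 kN·m.
φM_n = 0.90 × 187.06 = 168.35 kN·m.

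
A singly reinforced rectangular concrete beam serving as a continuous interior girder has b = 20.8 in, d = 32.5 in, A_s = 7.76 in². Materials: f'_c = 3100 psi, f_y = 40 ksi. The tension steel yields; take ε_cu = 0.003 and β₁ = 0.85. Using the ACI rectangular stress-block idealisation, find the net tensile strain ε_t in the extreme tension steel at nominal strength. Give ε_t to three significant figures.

a = A_s f_y/(0.85 f'_c b) = 5.663 in.
β₁ = 0.85, so c = a/β₁ = 5.663/0.85 = 6.662 in.
From the linear strain diagram with ε_cu = 0.003: ε_t = 0.003 (d − c)/c = 0.003 × (32.5 − 6.662)/6.662 = 0.0116.
Since ε_t ≥ 0.005, the section is tension-controlled.

ε_t ≈ 0.0116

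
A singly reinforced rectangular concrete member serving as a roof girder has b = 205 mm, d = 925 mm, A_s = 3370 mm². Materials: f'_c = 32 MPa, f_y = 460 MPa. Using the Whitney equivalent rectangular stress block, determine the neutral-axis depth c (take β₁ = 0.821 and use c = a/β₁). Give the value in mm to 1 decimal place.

c ≈ 338.6 mm

T = A_s f_y = 3370 × 460 = 1550200 N = 1550.2 kN.
Setting C = 0.85 f'_c a b equal to T: a = 1550200/(0.85 × 32 × 205) = 278.013 mm.
With β₁ = 0.821, c = a/β₁ = 278.013/0.821 = 338.6 mm.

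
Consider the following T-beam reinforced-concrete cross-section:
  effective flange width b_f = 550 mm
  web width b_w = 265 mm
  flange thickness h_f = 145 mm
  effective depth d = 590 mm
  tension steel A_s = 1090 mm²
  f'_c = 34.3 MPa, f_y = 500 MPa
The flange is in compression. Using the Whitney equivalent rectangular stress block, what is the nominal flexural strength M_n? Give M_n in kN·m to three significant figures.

Tension: T = A_s f_y = 1090 × 500 = 545000 N.
Try a within the flange: a = T/(0.85 f'_c b_f) = 545000/(0.85 × 34.3 × 550) = 33.99 mm.
Since a = 33.99 ≤ h_f = 145 mm, the stress block lies entirely in the flange; analyse as a rectangular beam of width b_f.
M_n = T(d − a/2) = 545000 × (590 − 16.995) = 312.29 × 10⁶ N·mm.
M_n = 312.29 kN·m.

M_n ≈ 312 kN·m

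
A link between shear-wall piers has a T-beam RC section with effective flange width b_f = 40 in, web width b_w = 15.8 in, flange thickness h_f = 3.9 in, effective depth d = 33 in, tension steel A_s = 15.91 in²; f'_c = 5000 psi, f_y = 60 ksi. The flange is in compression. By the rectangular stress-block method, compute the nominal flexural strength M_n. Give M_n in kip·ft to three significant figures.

Tension: T = A_s f_y = 15.91 × 60 = 954.6 kips.
Try a within the flange: a = T/(0.85 f'_c b_f) = 954.6/(0.85 × 5 × 40) = 5.615 in.
a = 5.615 > h_f = 3.9 in: the block extends into the web. Split into flange-overhang and web parts.
C_f = 0.85 f'_c (b_f − b_w) h_f = 0.85 × 5 × (40 − 15.8) × 3.9 = 401.1 kips.
Remaining web compression depth: a_w = (T − C_f)/(0.85 f'_c b_w) = (954.6 − 401.1)/(0.85 × 5 × 15.8) = 8.243 in.
M_n = C_f(d − h_f/2) + (T − C_f)(d − a_w/2) = 401.1 × (33 − 1.95) + 553.5 × (33 − 4.1215) = 12454.2 + 15984.2 = 28438.4 kip·in.
M_n = 28438.4/12 = 2369.87 kip·ft.

M_n ≈ 2370 kip·ft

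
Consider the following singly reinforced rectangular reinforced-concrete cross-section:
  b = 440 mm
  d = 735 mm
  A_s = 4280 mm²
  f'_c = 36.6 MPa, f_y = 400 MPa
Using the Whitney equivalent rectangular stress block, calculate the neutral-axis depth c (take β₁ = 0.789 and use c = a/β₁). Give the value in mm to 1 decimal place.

T = A_s f_y = 4280 × 400 = 1712000 N = 1712 kN.
Setting C = 0.85 f'_c a b equal to T: a = 1712000/(0.85 × 36.6 × 440) = 125.069 mm.
With β₁ = 0.789, c = a/β₁ = 125.069/0.789 = 158.5 mm.

c ≈ 158.5 mm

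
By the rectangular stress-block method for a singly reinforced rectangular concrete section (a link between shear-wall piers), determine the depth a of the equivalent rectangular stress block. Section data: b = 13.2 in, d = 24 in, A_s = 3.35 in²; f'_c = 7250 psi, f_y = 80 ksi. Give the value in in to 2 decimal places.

T = A_s f_y = 3.35 × 80 = 268 kips.
a = T/(0.85 f'_c b) = 268/(0.85 × 7.25 × 13.2) = 3.29 in.

a ≈ 3.29 in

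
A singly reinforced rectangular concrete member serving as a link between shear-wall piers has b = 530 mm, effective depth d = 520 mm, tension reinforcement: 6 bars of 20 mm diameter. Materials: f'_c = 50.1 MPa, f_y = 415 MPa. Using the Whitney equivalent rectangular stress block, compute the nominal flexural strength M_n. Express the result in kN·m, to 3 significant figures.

M_n ≈ 393 kN·m

A_s = 6 × 314 = 1884 mm².
T = A_s f_y = 1884 × 415 = 781860 N = 781.86 kN.
From C = T: a = T/(0.85 f'_c b) = 781860/(0.85 × 50.1 × 530) = 34.64 mm.
M_n = T(d − a/2) = 781.86 kN × (520 − 17.32) mm = 393.03 kN·m.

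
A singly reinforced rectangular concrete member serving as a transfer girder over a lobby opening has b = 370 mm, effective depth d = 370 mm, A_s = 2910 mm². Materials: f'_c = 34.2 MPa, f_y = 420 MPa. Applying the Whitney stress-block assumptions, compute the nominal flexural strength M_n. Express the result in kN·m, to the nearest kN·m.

M_n ≈ 383 kN·m

T = A_s f_y = 2910 × 420 = 1222200 N = 1222.2 kN.
From C = T: a = T/(0.85 f'_c b) = 1222200/(0.85 × 34.2 × 370) = 113.63 mm.
M_n = T(d − a/2) = 1222.2 kN × (370 − 56.815) mm = 382.77 kN·m.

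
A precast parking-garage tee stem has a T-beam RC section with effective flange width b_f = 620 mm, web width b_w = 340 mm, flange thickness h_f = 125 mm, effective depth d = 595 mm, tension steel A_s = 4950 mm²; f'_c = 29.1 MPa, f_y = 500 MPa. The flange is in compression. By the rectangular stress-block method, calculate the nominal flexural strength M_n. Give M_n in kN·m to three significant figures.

M_n ≈ 1260 kN·m

Tension: T = A_s f_y = 4950 × 500 = 2475000 N.
Try a within the flange: a = T/(0.85 f'_c b_f) = 2475000/(0.85 × 29.1 × 620) = 161.39 mm.
a = 161.39 > h_f = 125 mm: the block extends into the web. Split into flange-overhang and web parts.
C_f = 0.85 f'_c (b_f − b_w) h_f = 0.85 × 29.1 × (620 − 340) × 125 = 865725 N.
Remaining web compression depth: a_w = (T − C_f)/(0.85 f'_c b_w) = (2475000 − 865725)/(0.85 × 29.1 × 340) = 191.35 mm.
M_n = C_f(d − h_f/2) + (T − C_f)(d − a_w/2) = 865725 × (595 − 62.5) + 1609275 × (595 − 95.675) = 461.00 + 803.55 = 1264.55 × 10⁶ N·mm.
M_n = 1264.55 kN·m.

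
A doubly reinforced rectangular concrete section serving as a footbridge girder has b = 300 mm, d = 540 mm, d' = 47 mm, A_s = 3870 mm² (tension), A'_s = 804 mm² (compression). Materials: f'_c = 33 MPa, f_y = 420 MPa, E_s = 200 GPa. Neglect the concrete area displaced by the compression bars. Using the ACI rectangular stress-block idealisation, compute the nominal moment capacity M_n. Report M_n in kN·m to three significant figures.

M_n ≈ 763 kN·m

Assume both tension and compression steel yield.
Net tension couple steel: A_s − A'_s = 3066 mm².
a = (A_s − A'_s) f_y / (0.85 f'_c b) = 1287720/(0.85 × 33 × 300) = 153.03 mm.
c = a/β₁ = 153.03/0.814 = 188.00 mm; ε'_s = 0.003(c − d')/c = 0.0022 ≥ f_y/E_s = 0.0021, so compression steel does yield.
M_n = (A_s − A'_s) f_y (d − a/2) + A'_s f_y (d − d') = [1287720 × (540 − 76.515) + 337680 × (540 − 47)] × 10⁻⁶ = 596.84 + 166.48 = 763.32 kN·m.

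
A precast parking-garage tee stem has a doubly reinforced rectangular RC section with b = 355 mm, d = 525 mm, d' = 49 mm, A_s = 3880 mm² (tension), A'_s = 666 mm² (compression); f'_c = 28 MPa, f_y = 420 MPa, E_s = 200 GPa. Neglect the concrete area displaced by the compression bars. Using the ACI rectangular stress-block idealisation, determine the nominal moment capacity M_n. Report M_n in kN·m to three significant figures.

M_n ≈ 734 kN·m

Assume both tension and compression steel yield.
Net tension couple steel: A_s − A'_s = 3214 mm².
a = (A_s − A'_s) f_y / (0.85 f'_c b) = 1349880/(0.85 × 28 × 355) = 159.77 mm.
c = a/β₁ = 159.77/0.85 = 187.96 mm; ε'_s = 0.003(c − d')/c = 0.0022 ≥ f_y/E_s = 0.0021, so compression steel does yield.
M_n = (A_s − A'_s) f_y (d − a/2) + A'_s f_y (d − d') = [1349880 × (525 − 79.885) + 279720 × (525 − 49)] × 10⁻⁶ = 600.85 + 133.15 = 734.00 kN·m.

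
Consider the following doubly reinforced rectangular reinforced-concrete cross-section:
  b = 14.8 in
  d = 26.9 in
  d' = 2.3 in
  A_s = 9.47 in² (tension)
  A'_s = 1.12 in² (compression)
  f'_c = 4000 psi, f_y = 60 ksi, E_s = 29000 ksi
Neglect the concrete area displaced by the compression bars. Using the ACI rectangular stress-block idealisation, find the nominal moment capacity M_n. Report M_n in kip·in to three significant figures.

Assume both steels yield.
a = (A_s − A'_s) f_y/(0.85 f'_c b) = (9.47 − 1.12) × 60/(0.85 × 4 × 14.8) = 9.956 in.
c = a/β₁ = 9.956/0.85 = 11.713 in; ε'_s = 0.003(c − d')/c = 0.0024 ≥ ε_y = 0.0021, so the compression steel yields.
M_n = (A_s − A'_s) f_y (d − a/2) + A'_s f_y (d − d') = 501 × (26.9 − 4.978) + 67.2 × (26.9 − 2.3) = 10982.9 + 1653.1 = 12636.0 kip·in.

M_n ≈ 12600 kip·in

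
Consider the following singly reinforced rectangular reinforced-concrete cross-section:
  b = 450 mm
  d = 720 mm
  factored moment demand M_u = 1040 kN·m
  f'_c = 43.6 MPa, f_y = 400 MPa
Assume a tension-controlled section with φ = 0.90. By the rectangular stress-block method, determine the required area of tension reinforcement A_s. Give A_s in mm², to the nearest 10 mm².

A_s ≈ 4320 mm²

M_n = M_u/φ = 1040/0.90 = 1155.56 kN·m.
With M_n = 0.85 f'_c a b (d − a/2), solve the quadratic for a:
a = d − √(d² − 2M_n/(0.85 f'_c b)) = 720 − √(720² − 2 × 1155.56×10⁶/(0.85 × 43.6 × 450)) = 103.71 mm.
A_s = 0.85 f'_c a b / f_y = 0.85 × 43.6 × 103.71 × 450 / 400 = 4323.9 mm².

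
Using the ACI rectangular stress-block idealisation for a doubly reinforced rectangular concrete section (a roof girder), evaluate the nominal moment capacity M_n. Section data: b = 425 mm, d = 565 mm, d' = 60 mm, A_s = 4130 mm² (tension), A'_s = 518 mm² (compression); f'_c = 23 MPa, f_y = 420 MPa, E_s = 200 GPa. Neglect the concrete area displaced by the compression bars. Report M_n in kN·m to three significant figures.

M_n ≈ 829 kN·m

Assume both tension and compression steel yield.
Net tension couple steel: A_s − A'_s = 3612 mm².
a = (A_s − A'_s) f_y / (0.85 f'_c b) = 1517040/(0.85 × 23 × 425) = 182.58 mm.
c = a/β₁ = 182.58/0.85 = 214.80 mm; ε'_s = 0.003(c − d')/c = 0.0022 ≥ f_y/E_s = 0.0021, so compression steel does yield.
M_n = (A_s − A'_s) f_y (d − a/2) + A'_s f_y (d − d') = [1517040 × (565 − 91.29) + 217560 × (565 − 60)] × 10⁻⁶ = 718.64 + 109.87 = 828.51 kN·m.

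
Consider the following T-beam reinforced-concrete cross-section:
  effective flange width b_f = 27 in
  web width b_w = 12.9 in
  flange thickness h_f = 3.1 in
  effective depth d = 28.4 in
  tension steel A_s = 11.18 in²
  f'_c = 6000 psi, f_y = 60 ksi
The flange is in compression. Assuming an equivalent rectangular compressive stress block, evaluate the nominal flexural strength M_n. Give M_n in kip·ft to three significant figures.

M_n ≈ 1430 kip·ft

Tension: T = A_s f_y = 11.18 × 60 = 670.8 kips.
Try a within the flange: a = T/(0.85 f'_c b_f) = 670.8/(0.85 × 6 × 27) = 4.871 in.
a = 4.871 > h_f = 3.1 in: the block extends into the web. Split into flange-overhang and web parts.
C_f = 0.85 f'_c (b_f − b_w) h_f = 0.85 × 6 × (27 − 12.9) × 3.1 = 222.9 kips.
Remaining web compression depth: a_w = (T − C_f)/(0.85 f'_c b_w) = (670.8 − 222.9)/(0.85 × 6 × 12.9) = 6.808 in.
M_n = C_f(d − h_f/2) + (T − C_f)(d − a_w/2) = 222.9 × (28.4 − 1.55) + 447.9 × (28.4 − 3.404) = 5984.9 + 11195.7 = 17180.6 kip·in.
M_n = 17180.6/12 = 1431.72 kip·ft.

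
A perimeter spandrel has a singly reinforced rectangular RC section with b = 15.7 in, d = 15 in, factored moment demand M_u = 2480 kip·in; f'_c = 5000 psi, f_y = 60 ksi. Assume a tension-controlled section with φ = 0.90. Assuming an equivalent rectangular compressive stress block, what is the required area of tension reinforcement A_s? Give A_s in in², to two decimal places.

A_s ≈ 3.41 in²

M_n = M_u/φ = 2480/0.90 = 2755.56 kip·in.
From M_n = 0.85 f'_c a b (d − a/2):
a = d − √(d² − 2M_n/(0.85 f'_c b)) = 15 − √(15² − 2 × 2755.56/(0.85 × 5 × 15.7)) = 3.067 in.
A_s = 0.85 f'_c a b / f_y = 0.85 × 5 × 3.067 × 15.7 / 60 = 3.411 in².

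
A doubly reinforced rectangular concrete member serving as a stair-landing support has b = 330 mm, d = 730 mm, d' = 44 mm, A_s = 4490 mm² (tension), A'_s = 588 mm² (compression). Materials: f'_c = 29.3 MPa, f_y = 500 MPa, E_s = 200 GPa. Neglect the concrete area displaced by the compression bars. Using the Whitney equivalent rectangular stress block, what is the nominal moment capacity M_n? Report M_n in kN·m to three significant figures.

Assume both tension and compression steel yield.
Net tension couple steel: A_s − A'_s = 3902 mm².
a = (A_s − A'_s) f_y / (0.85 f'_c b) = 1951000/(0.85 × 29.3 × 330) = 237.39 mm.
c = a/β₁ = 237.39/0.841 = 282.27 mm; ε'_s = 0.003(c − d')/c = 0.0025 ≥ f_y/E_s = 0.0025, so compression steel does yield.
M_n = (A_s − A'_s) f_y (d − a/2) + A'_s f_y (d − d') = [1951000 × (730 − 118.695) + 294000 × (730 − 44)] × 10⁻⁶ = 1192.66 + 201.68 = 1394.34 kN·m.

M_n ≈ 1390 kN·m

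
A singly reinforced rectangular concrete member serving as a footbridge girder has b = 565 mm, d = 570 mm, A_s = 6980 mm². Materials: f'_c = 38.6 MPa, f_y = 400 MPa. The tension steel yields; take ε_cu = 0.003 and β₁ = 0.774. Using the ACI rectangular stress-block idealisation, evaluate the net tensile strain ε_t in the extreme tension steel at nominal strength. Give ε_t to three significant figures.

ε_t ≈ 0.00579

a = A_s f_y/(0.85 f'_c b) = 150.61 mm.
β₁ = 0.774, so c = a/β₁ = 150.61/0.774 = 194.59 mm.
From the linear strain diagram with ε_cu = 0.003: ε_t = 0.003 (d − c)/c = 0.003 × (570 − 194.59)/194.59 = 0.00579.
Since ε_t ≥ 0.005, the section is tension-controlled.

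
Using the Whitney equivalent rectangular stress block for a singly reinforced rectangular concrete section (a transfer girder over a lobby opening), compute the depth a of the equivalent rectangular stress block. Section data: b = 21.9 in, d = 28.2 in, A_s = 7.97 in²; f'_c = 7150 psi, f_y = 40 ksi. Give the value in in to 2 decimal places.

a ≈ 2.40 in

T = A_s f_y = 7.97 × 40 = 318.8 kips.
a = T/(0.85 f'_c b) = 318.8/(0.85 × 7.15 × 21.9) = 2.40 in.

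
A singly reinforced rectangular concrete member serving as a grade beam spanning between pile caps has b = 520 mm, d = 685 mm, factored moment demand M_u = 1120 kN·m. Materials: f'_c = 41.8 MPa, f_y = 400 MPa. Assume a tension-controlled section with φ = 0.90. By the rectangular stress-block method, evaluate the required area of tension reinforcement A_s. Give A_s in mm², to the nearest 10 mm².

A_s ≈ 4930 mm²

M_n = M_u/φ = 1120/0.90 = 1244.44 kN·m.
With M_n = 0.85 f'_c a b (d − a/2), solve the quadratic for a:
a = d − √(d² − 2M_n/(0.85 f'_c b)) = 685 − √(685² − 2 × 1244.44×10⁶/(0.85 × 41.8 × 520)) = 106.63 mm.
A_s = 0.85 f'_c a b / f_y = 0.85 × 41.8 × 106.63 × 520 / 400 = 4925.1 mm².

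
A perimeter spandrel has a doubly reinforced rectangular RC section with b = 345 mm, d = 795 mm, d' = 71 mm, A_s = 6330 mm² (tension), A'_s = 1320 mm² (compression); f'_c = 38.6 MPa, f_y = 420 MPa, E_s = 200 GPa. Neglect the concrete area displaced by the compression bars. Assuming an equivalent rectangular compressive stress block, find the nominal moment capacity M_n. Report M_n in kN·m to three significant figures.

M_n ≈ 1880 kN·m

Assume both tension and compression steel yield.
Net tension couple steel: A_s − A'_s = 5010 mm².
a = (A_s − A'_s) f_y / (0.85 f'_c b) = 2104200/(0.85 × 38.6 × 345) = 185.89 mm.
c = a/β₁ = 185.89/0.774 = 240.17 mm; ε'_s = 0.003(c − d')/c = 0.0021 ≥ f_y/E_s = 0.0021, so compression steel does yield.
M_n = (A_s − A'_s) f_y (d − a/2) + A'_s f_y (d − d') = [2104200 × (795 − 92.945) + 554400 × (795 − 71)] × 10⁻⁶ = 1477.26 + 401.39 = 1878.65 kN·m.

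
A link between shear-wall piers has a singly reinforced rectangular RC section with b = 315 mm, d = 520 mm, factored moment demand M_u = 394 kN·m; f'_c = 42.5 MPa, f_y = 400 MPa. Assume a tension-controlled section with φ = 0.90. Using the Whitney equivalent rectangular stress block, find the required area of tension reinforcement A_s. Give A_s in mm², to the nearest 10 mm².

A_s ≈ 2280 mm²

M_n = M_u/φ = 394/0.90 = 437.778 kN·m.
With M_n = 0.85 f'_c a b (d − a/2), solve the quadratic for a:
a = d − √(d² − 2M_n/(0.85 f'_c b)) = 520 − √(520² − 2 × 437.778×10⁶/(0.85 × 42.5 × 315)) = 80.16 mm.
A_s = 0.85 f'_c a b / f_y = 0.85 × 42.5 × 80.16 × 315 / 400 = 2280.4 mm².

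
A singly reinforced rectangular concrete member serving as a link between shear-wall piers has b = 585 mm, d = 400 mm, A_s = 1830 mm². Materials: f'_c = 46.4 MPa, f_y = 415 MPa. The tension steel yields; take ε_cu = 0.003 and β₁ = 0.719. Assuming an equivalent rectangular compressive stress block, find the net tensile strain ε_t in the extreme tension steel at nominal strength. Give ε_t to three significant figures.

a = A_s f_y/(0.85 f'_c b) = 32.92 mm.
β₁ = 0.719, so c = a/β₁ = 32.92/0.719 = 45.79 mm.
From the linear strain diagram with ε_cu = 0.003: ε_t = 0.003 (d − c)/c = 0.003 × (400 − 45.79)/45.79 = 0.0232.
Since ε_t ≥ 0.005, the section is tension-controlled.

ε_t ≈ 0.0232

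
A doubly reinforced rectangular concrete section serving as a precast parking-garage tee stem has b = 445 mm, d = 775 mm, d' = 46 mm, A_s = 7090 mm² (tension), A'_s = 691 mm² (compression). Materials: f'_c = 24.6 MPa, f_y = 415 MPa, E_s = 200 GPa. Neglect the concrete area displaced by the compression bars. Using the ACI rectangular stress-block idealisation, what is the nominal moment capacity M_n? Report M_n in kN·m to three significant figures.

Assume both tension and compression steel yield.
Net tension couple steel: A_s − A'_s = 6399 mm².
a = (A_s − A'_s) f_y / (0.85 f'_c b) = 2655585/(0.85 × 24.6 × 445) = 285.39 mm.
c = a/β₁ = 285.39/0.85 = 335.75 mm; ε'_s = 0.003(c − d')/c = 0.0026 ≥ f_y/E_s = 0.0021, so compression steel does yield.
M_n = (A_s − A'_s) f_y (d − a/2) + A'_s f_y (d − d') = [2655585 × (775 − 142.695) + 286765 × (775 − 46)] × 10⁻⁶ = 1679.14 + 209.05 = 1888.19 kN·m.

M_n ≈ 1890 kN·m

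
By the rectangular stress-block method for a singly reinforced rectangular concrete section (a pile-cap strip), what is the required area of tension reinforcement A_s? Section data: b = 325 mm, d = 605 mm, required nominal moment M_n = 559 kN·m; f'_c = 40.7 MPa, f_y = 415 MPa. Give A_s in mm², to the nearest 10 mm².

A_s ≈ 2400 mm²

With M_n = 0.85 f'_c a b (d − a/2), solve the quadratic for a:
a = d − √(d² − 2M_n/(0.85 f'_c b)) = 605 − √(605² − 2 × 559×10⁶/(0.85 × 40.7 × 325)) = 88.68 mm.
A_s = 0.85 f'_c a b / f_y = 0.85 × 40.7 × 88.68 × 325 / 415 = 2402.6 mm².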